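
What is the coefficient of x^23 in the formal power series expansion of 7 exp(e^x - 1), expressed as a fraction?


exp(e^x - 1) is the exponential generating function for the Bell numbers Bell_k: exp(e^x - 1) = sum_{k>=0} Bell_k x^k / k!.
So the coefficient of x^23 in 7 exp(e^x - 1) is 7 Bell_23 / 23!.
Computing: Bell_23 = 44152005855084346 and 23! = 25852016738884976640000, giving
7 * 44152005855084346/25852016738884976640000 = 22076002927542173/1846572624206069760000.

22076002927542173/1846572624206069760000


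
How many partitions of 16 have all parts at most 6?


Using the generating function (1-x)^(-1)(1-x^2)^(-1)...(1-x^6)^(-1),
the coefficient of x^16 counts these restricted partitions.
Result = 136

136


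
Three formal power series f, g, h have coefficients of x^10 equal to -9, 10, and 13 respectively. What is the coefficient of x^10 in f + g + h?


Series addition is componentwise:
-9 + 10 + 13
= 14

14


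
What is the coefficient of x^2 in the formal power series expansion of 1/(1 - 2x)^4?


The general identity 1/(1 - c x)^r = sum_{k>=0} c^k C(k + r - 1, r - 1) x^k follows by substituting y = c x into 1/(1 - y)^r = sum_{k>=0} C(k + r - 1, r - 1) y^k.
For c = 2, r = 4, k = 2:
2^2 * C(5, 3) = 4 * 10 = 40.

40


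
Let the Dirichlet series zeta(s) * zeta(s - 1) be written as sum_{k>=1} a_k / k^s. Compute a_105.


Convolution gives a_k = sum_{d | k} d * 1 = sum_{d | k} d = sigma(k), the sum of positive divisors of k.
For k = 105, the divisors are 1, 3, 5, 7, 15, 21, 35, 105, so
sigma(105) = 1 + 3 + 5 + 7 + 15 + 21 + 35 + 105 = 192.

192


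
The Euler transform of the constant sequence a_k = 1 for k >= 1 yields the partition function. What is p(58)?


The Euler transform converts the sequence a_k = 1 into the number of integer partitions.
Using the recurrence or dynamic programming:
p(58) = 715220

715220


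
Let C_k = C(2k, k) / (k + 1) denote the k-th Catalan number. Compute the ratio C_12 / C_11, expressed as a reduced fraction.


Using C_k = (2k)! / (k! (k+1)!), the ratio C_{k+1}/C_k simplifies to
C_{k+1}/C_k = [(2k+2)! / ((k+1)! (k+2)!)] * [k! (k+1)! / (2k)!]
 = (2k+2)(2k+1) / ((k+1)(k+2)) = 2(2k+1) / (k+2).
For k = 11: 2(2*11 + 1) / (11 + 2) = 46/13 = 46/13.

46/13


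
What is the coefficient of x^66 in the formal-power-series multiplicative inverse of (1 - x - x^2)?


Let the inverse be f(x) = sum_{k>=0} a_k x^k. From f(x) * (1 - x - x^2) = 1 and matching coefficients:
 x^0: a_0 = 1.
 x^1: a_1 - a_0 = 0, so a_1 = 1.
 x^k (k >= 2): a_k - a_{k-1} - a_{k-2} = 0, i.e. a_k = a_{k-1} + a_{k-2}.
This is the Fibonacci-type recurrence shifted so that a_0 = a_1 = 1.
Iterating: a_0=1, a_1=1, a_2=2, a_3=3, a_4=5, a_5=8, a_6=13, a_7=21, a_8=34, a_9=55, ...
a_66 = 44945570212853.

44945570212853


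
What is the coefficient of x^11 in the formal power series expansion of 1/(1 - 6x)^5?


The general identity 1/(1 - c x)^r = sum_{k>=0} c^k C(k + r - 1, r - 1) x^k follows by substituting y = c x into 1/(1 - y)^r = sum_{k>=0} C(k + r - 1, r - 1) y^k.
For c = 6, r = 5, k = 11:
6^11 * C(15, 4) = 362797056 * 1365 = 495217981440.

495217981440


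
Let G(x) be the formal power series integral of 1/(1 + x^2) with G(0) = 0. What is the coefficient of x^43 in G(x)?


1/(1 + x^2) = sum_{j>=0} (-1)^j x^(2j). Integrating termwise with G(0) = 0:
G(x) = sum_{j>=0} (-1)^j x^(2j+1) / (2j+1) = arctan(x).
Only odd powers are nonzero. For x^43 write 43 = 2*21 + 1, giving
(-1)^21 / 43 = -1/43 = -1/43.

-1/43


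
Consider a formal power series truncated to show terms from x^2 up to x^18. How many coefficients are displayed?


From x^2 to x^18 inclusive, the count is 18 - 2 + 1 = 17.

17


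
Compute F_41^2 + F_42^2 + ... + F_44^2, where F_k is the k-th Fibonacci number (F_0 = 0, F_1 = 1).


There is a standard identity sum_{k=0}^{N} F_k^2 = F_N * F_{N+1} (proved inductively from the telescoping relation F_k^2 = F_k F_{k+1} - F_{k-1} F_k). Then
sum_{k=41}^{44} F_k^2 = F_44 F_45 - F_40 F_41.
Computing: F_44 = 701408733, F_45 = 1134903170, F_40 = 102334155, F_41 = 165580141.
Sum = 701408733 * 1134903170 - 102334155 * 165580141 = 779086490733367755.

779086490733367755


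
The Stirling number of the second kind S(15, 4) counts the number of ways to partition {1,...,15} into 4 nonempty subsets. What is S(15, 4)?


Using the explicit formula S(n,k) = (1/k!) sum_{j=0}^{k} (-1)^(k-j) C(k,j) j^n:
S(15, 4) = 42355950
Equivalently, S(n,k) is n! times the coefficient of x^n in the EGF (e^x - 1)^k / k!.

42355950


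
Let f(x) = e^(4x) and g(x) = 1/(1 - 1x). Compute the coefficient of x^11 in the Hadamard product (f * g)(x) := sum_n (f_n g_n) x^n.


Expanding: f_k = 4^k/k! (from e^(4x)) and g_k = 1^k (from 1/(1 - 1x)). So the Hadamard coefficient (f * g)_k = 4^k 1^k / k! = (4)^k / k!.
For k = 11: 4^11/11! = 4194304/39916800 = 16384/155925.

16384/155925


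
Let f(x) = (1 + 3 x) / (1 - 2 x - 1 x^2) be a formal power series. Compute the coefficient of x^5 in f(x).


Write f(x) = sum_{k>=0} a_k x^k. Multiplying both sides by 1 - 2 x - 1 x^2 gives
(1 - 2 x - 1 x^2) sum_{k>=0} a_k x^k = 1 + 3 x.
Matching coefficients:
 x^0: a_0 = 1
 x^1: a_1 - 2 a_0 = 3  =>  a_1 = 2*1 + 3 = 5
 x^k (k >= 2): a_k = 2 a_{k-1} + 1 a_{k-2}.
Iterating: a_2 = 11, a_3 = 27, a_4 = 65, a_5 = 157.
So the coefficient of x^5 is 157.

157


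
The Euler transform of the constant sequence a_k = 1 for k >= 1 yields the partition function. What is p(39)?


The Euler transform converts the sequence a_k = 1 into the number of integer partitions.
Using the recurrence or dynamic programming:
p(39) = 31185

31185


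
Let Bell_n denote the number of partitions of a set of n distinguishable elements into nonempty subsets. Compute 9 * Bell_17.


Bell_17 can be computed from the Bell triangle or from Dobinski's identity Bell_n = (1/e) * sum_{k>=0} k^n / k!.
Computing Bell_17 = 82864869804.
Then 9 * 82864869804 = 745783828236.

745783828236


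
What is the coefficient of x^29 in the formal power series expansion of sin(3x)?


The Maclaurin series is sin(t) = sum_{k>=0} (-1)^k t^(2k+1) / (2k+1)!, so substituting t = 3x, only odd powers of x are nonzero, with coefficient of x^(2k+1) equal to (-1)^k 3^(2k+1) / (2k+1)!.
Write 29 = 2*14 + 1, giving the coefficient (-1)^14 * 3^29 / 29! = 68630377364883/8841761993739701954543616000000 = 43046721/5545778360934203392000000.

43046721/5545778360934203392000000


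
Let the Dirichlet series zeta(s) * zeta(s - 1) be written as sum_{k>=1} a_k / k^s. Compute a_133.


Convolution gives a_k = sum_{d | k} d * 1 = sum_{d | k} d = sigma(k), the sum of positive divisors of k.
For k = 133, the divisors are 1, 7, 19, 133, so
sigma(133) = 1 + 7 + 19 + 133 = 160.

160


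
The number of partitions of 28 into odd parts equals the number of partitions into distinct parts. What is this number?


Computing partitions of 28 into odd parts (1, 3, 5, ...):
Using the generating function prod_{k>=0} 1/(1-x^(2k+1)),
the count is 222

222


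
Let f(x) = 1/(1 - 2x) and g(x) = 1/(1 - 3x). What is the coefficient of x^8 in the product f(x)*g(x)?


The coefficient of x^n in f*g is the Cauchy product: sum_{k=0}^{n} a^k * b^(n-k).
With a=2, b=3, n=8:
sum_{k=0}^{8} 2^k * 3^(8-k)
= 19171

19171


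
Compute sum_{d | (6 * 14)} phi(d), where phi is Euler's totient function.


First, 6 * 14 = 84. One classical identity is sum_{d | n} phi(d) = n (each k in [1, n] has a unique gcd with n, and among the k's with gcd(k, n) = n/d there are phi(d) of them). So the sum equals 84. We also verify directly:
Divisors of 84: 1, 2, 3, 4, 6, 7, 12, 14, 21, 28, 42, 84.
phi values: 1, 1, 2, 2, 2, 6, 4, 6, 12, 12, 12, 24.
Sum = 84.

84


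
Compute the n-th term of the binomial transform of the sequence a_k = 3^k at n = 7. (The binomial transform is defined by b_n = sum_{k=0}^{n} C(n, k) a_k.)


With a_k = 3^k, b_n = sum_{k=0}^{n} C(n, k) 3^k = (1 + 3)^n by the binomial theorem.
For n = 7: (1 + 3)^7 = 4^7 = 16384.

16384


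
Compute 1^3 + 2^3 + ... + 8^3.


This power sum has a closed form given by Faulhaber's formula
sum_{k=1}^{m} k^p = (1 / (p + 1)) * sum_{j=0}^{p} C(p + 1, j) B_j m^(p + 1 - j),
but for small m direct computation is fastest:
1 + 8 + 27 + 64 + 125 + 216 + 343 + 512 = 1296.

1296


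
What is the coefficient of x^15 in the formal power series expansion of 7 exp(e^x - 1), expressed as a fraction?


exp(e^x - 1) is the exponential generating function for the Bell numbers Bell_k: exp(e^x - 1) = sum_{k>=0} Bell_k x^k / k!.
So the coefficient of x^15 in 7 exp(e^x - 1) is 7 Bell_15 / 15!.
Computing: Bell_15 = 1382958545 and 15! = 1307674368000, giving
7 * 1382958545/1307674368000 = 276591709/37362124800.

276591709/37362124800


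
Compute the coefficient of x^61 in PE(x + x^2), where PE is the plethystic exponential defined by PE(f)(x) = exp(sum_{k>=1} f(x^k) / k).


With f(x) = x + x^2, the exponent is sum_{k>=1} (x^k + x^(2k)) / k = -ln(1 - x) - ln(1 - x^2). Exponentiating:
PE(x + x^2) = 1 / ((1 - x)(1 - x^2)).
This is the generating function for partitions of n into parts of size 1 or 2. The number of 2's can be any j in 0..30, and the rest are 1's, so
[x^61] = floor(61/2) + 1 = 31.

31


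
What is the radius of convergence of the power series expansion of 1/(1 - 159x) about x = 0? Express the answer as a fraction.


Expanding 1/(1 - 159x) = sum_{k>=0} 159^k x^k, the series converges when |159x| < 1, i.e., |x| < 1/159.
So the radius of convergence is 1/159 = 1/159.

1/159


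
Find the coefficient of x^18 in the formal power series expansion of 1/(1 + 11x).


Write 1/(1 + c x) = 1/(1 - (-c) x) and apply the geometric-series identity
1/(1 - y) = sum_{k>=0} y^k to get 1/(1 + c x) = sum_{k>=0} (-c)^k x^k.
So the coefficient of x^k is (-c)^k = (-1)^k * c^k.
Here c = 11 and k = 18:
(-11)^18 = 1 * 5559917313492231481 = 5559917313492231481

5559917313492231481


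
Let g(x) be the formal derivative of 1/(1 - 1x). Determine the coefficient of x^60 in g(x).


Differentiate termwise: d/dx sum_{k>=0} 1^k x^k = sum_{k>=1} k 1^k x^(k-1) = sum_{j>=0} (j+1) 1^(j+1) x^j.
Equivalently, d/dx [1/(1 - 1x)] = 1/(1 - 1x)^2.
For j = 60: 61 * 1^61 = 61 * 1 = 61.

61


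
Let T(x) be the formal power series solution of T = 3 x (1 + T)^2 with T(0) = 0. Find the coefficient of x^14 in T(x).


Apply the Lagrange inversion formula: if T = 3 x * phi(T) with phi(t) = (1 + t)^2, then [x^n] T = 3^n * (1/n) [t^(n-1)] phi(t)^n = 3^n * (1/n) [t^(n-1)] (1 + t)^(2n) = 3^n * (1/n) C(2n, n-1).
Using the identity C(2n, n-1) = C(2n, n) * n / (n+1), the unscaled factor equals C(2n, n) / (n+1) = C_n, the n-th Catalan number.
For n = 14: C_14 = C(28, 14) / 15 = 40116600/15 = 2674440.
With the 3^14 = 4782969 factor, the coefficient is 4782969 * 2674440 = 12791763612360.

12791763612360


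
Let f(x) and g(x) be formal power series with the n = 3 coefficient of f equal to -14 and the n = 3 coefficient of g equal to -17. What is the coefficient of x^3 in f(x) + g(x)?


Addition of formal power series is termwise.
The coefficient of x^3 in f + g = -14 + -17
= -31

-31


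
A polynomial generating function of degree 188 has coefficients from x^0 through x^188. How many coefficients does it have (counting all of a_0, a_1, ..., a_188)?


A polynomial of degree 188 takes the form a_0 + a_1 x + ... + a_188 x^188.
The number of coefficients is 188 + 1 = 189.

189


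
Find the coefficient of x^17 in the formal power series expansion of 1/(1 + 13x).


Write 1/(1 + c x) = 1/(1 - (-c) x) and apply the geometric-series identity
1/(1 - y) = sum_{k>=0} y^k to get 1/(1 + c x) = sum_{k>=0} (-c)^k x^k.
So the coefficient of x^k is (-c)^k = (-1)^k * c^k.
Here c = 13 and k = 17:
(-13)^17 = -1 * 8650415919381337933 = -8650415919381337933

-8650415919381337933


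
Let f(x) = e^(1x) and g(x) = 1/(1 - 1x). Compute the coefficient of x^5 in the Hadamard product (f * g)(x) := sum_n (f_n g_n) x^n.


Expanding: f_k = 1^k/k! (from e^(1x)) and g_k = 1^k (from 1/(1 - 1x)). So the Hadamard coefficient (f * g)_k = 1^k 1^k / k! = (1)^k / k!.
For k = 5: 1^5/5! = 1/120 = 1/120.

1/120


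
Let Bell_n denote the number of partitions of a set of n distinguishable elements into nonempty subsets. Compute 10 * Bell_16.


Bell_16 can be computed from the Bell triangle or from Dobinski's identity Bell_n = (1/e) * sum_{k>=0} k^n / k!.
Computing Bell_16 = 10480142147.
Then 10 * 10480142147 = 104801421470.

104801421470


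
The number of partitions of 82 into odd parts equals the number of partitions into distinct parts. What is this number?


Computing partitions of 82 into odd parts (1, 3, 5, ...):
Using the generating function prod_{k>=0} 1/(1-x^(2k+1)),
the count is 92864

92864


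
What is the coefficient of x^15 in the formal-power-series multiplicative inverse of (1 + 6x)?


The inverse is 1/(1 + 6x). Apply the geometric identity 1/(1 - y) = sum_{k>=0} y^k with y = -6x:
1/(1 + 6x) = sum_{k>=0} (-6)^k x^k.
So the coefficient of x^15 is (-6)^15 = -470184984576.

-470184984576


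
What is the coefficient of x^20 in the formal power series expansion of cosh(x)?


The Maclaurin series is cosh(t) = sum_{m>=0} t^(2m) / (2m)!, so substituting t = x, only even powers of x are nonzero, with coefficient of x^(2m) equal to 1 / (2m)!.
For x^20 the coefficient is 1/20! = 1/2432902008176640000 = 1/2432902008176640000.

1/2432902008176640000


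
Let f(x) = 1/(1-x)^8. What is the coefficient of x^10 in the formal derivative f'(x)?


Differentiate: d/dx [ 1/(1-x)^r ] = r / (1-x)^(r+1).
Here r = 8, so f'(x) = 8 / (1-x)^9.
The expansion of 1/(1-x)^(r+1) has coefficient of x^n equal to C(n+r, r).
So the coefficient of x^10 in f'(x) is
8 * C(18, 8) = 8 * 43758 = 350064

350064


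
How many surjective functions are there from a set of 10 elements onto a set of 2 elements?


By inclusion-exclusion on which target elements are missed, the number of surjections from an n-set onto a k-set is
surj(n, k) = sum_{j=0}^{k} (-1)^j C(k, j) (k - j)^n.
Equivalently surj(n, k) = k! * S(n, k), where S(n, k) is the Stirling number of the second kind.
For n = 10, k = 2:
S(10, 2) = 511, so
surj = 2! * 511 = 2 * 511 = 1022.

1022


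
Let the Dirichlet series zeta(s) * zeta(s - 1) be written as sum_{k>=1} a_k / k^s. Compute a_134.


Convolution gives a_k = sum_{d | k} d * 1 = sum_{d | k} d = sigma(k), the sum of positive divisors of k.
For k = 134, the divisors are 1, 2, 67, 134, so
sigma(134) = 1 + 2 + 67 + 134 = 204.

204


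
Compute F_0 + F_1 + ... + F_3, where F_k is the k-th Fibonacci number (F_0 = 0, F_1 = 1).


Use the identity sum_{k=0}^{N} F_k = F_{N+2} - 1 (which follows from F_{k+2} - F_{k+1} = F_k). Then
sum_{k=0}^{3} F_k = (F_{5} - 1) - (F_{1} - 1) = F_{5} - F_{1}.
Computing: F_{5} = 5, F_{1} = 1, so
Sum = 5 - 1 = 4.

4


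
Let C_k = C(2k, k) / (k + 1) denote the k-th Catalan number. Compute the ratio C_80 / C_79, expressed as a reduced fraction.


Using C_k = (2k)! / (k! (k+1)!), the ratio C_{k+1}/C_k simplifies to
C_{k+1}/C_k = [(2k+2)! / ((k+1)! (k+2)!)] * [k! (k+1)! / (2k)!]
 = (2k+2)(2k+1) / ((k+1)(k+2)) = 2(2k+1) / (k+2).
For k = 79: 2(2*79 + 1) / (79 + 2) = 318/81 = 106/27.

106/27


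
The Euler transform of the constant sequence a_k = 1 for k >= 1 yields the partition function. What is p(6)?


The Euler transform converts the sequence a_k = 1 into the number of integer partitions.
Using the recurrence or dynamic programming:
p(6) = 11

11


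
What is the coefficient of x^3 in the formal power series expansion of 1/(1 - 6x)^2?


The general identity 1/(1 - c x)^r = sum_{k>=0} c^k C(k + r - 1, r - 1) x^k follows by substituting y = c x into 1/(1 - y)^r = sum_{k>=0} C(k + r - 1, r - 1) y^k.
For c = 6, r = 2, k = 3:
6^3 * C(4, 1) = 216 * 4 = 864.

864


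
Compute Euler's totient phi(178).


phi(n) counts integers in [1, n] coprime to n. Using the multiplicative formula phi(n) = n * prod_{p | n} (1 - 1/p):
178 = 2 * 89, so
phi(178) = 178 * (1 - 1/2) * (1 - 1/89) = 88.

88


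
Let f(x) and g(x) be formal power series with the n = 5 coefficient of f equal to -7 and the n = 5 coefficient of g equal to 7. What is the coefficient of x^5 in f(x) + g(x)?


Addition of formal power series is termwise.
The coefficient of x^5 in f + g = -7 + 7
= 0

0


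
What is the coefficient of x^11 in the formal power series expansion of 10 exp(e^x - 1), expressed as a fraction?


exp(e^x - 1) is the exponential generating function for the Bell numbers Bell_k: exp(e^x - 1) = sum_{k>=0} Bell_k x^k / k!.
So the coefficient of x^11 in 10 exp(e^x - 1) is 10 Bell_11 / 11!.
Computing: Bell_11 = 678570 and 11! = 39916800, giving
10 * 678570/39916800 = 22619/133056.

22619/133056


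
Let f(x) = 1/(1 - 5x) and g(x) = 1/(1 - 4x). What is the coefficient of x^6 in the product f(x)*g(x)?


The coefficient of x^n in f*g is the Cauchy product: sum_{k=0}^{n} a^k * b^(n-k).
With a=5, b=4, n=6:
sum_{k=0}^{6} 5^k * 4^(6-k)
= 61741

61741


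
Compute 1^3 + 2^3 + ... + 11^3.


This power sum has a closed form given by Faulhaber's formula
sum_{k=1}^{m} k^p = (1 / (p + 1)) * sum_{j=0}^{p} C(p + 1, j) B_j m^(p + 1 - j),
but for small m direct computation is fastest:
1 + 8 + 27 + 64 + 125 + 216 + 343 + 512 + 729 + 1000 + 1331 = 4356.

4356


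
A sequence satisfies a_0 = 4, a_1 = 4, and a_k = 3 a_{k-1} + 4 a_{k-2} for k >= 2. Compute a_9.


The characteristic equation is t^2 - 3 t - 4 = 0, with roots r_1 = 4 and r_2 = -1 (so c_1 = r_1 + r_2, c_2 = -r_1 r_2 as required).
One can use the closed form a_n = A r_1^n + B r_2^n, but direct iteration is more reliable:
a_0 = 4, a_1 = 4, a_2 = 28, a_3 = 100, a_4 = 412, a_5 = 1636, a_6 = 6556, a_7 = 26212, a_8 = 104860, a_9 = 419428.
So a_9 = 419428.

419428


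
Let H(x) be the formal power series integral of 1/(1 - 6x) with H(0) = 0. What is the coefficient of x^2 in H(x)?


1/(1 - 6x) = sum_{k>=0} 6^k x^k. Integrating termwise with H(0) = 0:
H(x) = sum_{k>=0} 6^k x^(k+1) / (k+1) = sum_{m>=1} 6^(m-1) x^m / m.
For m = 2: 6^1/2 = 6/2 = 3.

3


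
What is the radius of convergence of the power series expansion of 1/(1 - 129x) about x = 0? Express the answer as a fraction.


Expanding 1/(1 - 129x) = sum_{k>=0} 129^k x^k, the series converges when |129x| < 1, i.e., |x| < 1/129.
So the radius of convergence is 1/129 = 1/129.

1/129


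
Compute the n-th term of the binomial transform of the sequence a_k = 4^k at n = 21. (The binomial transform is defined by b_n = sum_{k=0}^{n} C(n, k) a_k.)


With a_k = 4^k, b_n = sum_{k=0}^{n} C(n, k) 4^k = (1 + 4)^n by the binomial theorem.
For n = 21: (1 + 4)^21 = 5^21 = 476837158203125.

476837158203125


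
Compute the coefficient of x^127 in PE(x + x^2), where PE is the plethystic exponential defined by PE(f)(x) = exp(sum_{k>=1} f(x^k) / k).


With f(x) = x + x^2, the exponent is sum_{k>=1} (x^k + x^(2k)) / k = -ln(1 - x) - ln(1 - x^2). Exponentiating:
PE(x + x^2) = 1 / ((1 - x)(1 - x^2)).
This is the generating function for partitions of n into parts of size 1 or 2. The number of 2's can be any j in 0..63, and the rest are 1's, so
[x^127] = floor(127/2) + 1 = 64.

64


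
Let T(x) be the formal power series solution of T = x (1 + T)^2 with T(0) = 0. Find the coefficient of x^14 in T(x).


Apply the Lagrange inversion formula: if T = x * phi(T) with phi(t) = (1 + t)^2, then [x^n] T = (1/n) [t^(n-1)] phi(t)^n = (1/n) [t^(n-1)] (1 + t)^(2n) = (1/n) C(2n, n-1).
Using the identity C(2n, n-1) = C(2n, n) * n / (n+1), the unscaled factor equals C(2n, n) / (n+1) = C_n, the n-th Catalan number.
For n = 14: C_14 = C(28, 14) / 15 = 40116600/15 = 2674440 = 2674440.

2674440


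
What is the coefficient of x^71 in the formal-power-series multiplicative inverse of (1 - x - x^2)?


Let the inverse be f(x) = sum_{k>=0} a_k x^k. From f(x) * (1 - x - x^2) = 1 and matching coefficients:
 x^0: a_0 = 1.
 x^1: a_1 - a_0 = 0, so a_1 = 1.
 x^k (k >= 2): a_k - a_{k-1} - a_{k-2} = 0, i.e. a_k = a_{k-1} + a_{k-2}.
This is the Fibonacci-type recurrence shifted so that a_0 = a_1 = 1.
Iterating: a_0=1, a_1=1, a_2=2, a_3=3, a_4=5, a_5=8, a_6=13, a_7=21, a_8=34, a_9=55, ...
a_71 = 498454011879264.

498454011879264


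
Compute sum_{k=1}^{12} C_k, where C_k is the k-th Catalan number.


C_1 through C_12: 1, 2, 5, 14, 42, 132, 429, 1430, 4862, 16796, 58786, 208012
Sum = 1 + 2 + 5 + 14 + 42 + 132 + 429 + 1430 + 4862 + 16796 + 58786 + 208012
= 290511

290511


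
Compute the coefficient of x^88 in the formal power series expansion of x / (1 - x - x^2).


Let f(x) = sum_{k>=0} a_k x^k. Multiplying f(x) * (1 - x - x^2) = x and matching coefficients gives a_0 = 0, a_1 = 1, and a_k = a_{k-1} + a_{k-2} for k >= 2. These are the Fibonacci numbers F_k.
Iterating from F_0 = 0, F_1 = 1:
F_0=0, F_1=1, F_2=1, F_3=2, F_4=3, F_5=5, F_6=8, F_7=13, F_8=21, F_9=34, ...
F_88 = 1100087778366101931.

1100087778366101931


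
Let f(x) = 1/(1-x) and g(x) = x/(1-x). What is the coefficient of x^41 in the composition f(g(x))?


First simplify the composition: f(g(x)) = 1/(1 - x/(1-x)) = (1-x)/((1-x) - x) = (1-x)/(1-2x).
Now extract the coefficient. Write (1-x)/(1-2x) = 1/(1-2x) - x/(1-2x).
The coefficient of x^n in 1/(1-2x) is 2^n, and in x/(1-2x) is 2^(n-1) (for n >= 1).
So the coefficient of x^41 is 2^41 - 2^40 = 2199023255552 - 1099511627776 = 1099511627776.

1099511627776


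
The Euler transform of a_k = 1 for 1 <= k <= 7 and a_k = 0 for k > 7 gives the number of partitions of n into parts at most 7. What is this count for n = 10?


Partitions of 10 into parts at most 7:
Using generating function (1-x)^(-1)(1-x^2)^(-1)...(1-x^7)^(-1),
the coefficient of x^10 = 38

38


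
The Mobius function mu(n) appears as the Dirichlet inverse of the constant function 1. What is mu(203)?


203 = 7 * 29 (all distinct primes).
mu(203) = (-1)^2 = 1

1


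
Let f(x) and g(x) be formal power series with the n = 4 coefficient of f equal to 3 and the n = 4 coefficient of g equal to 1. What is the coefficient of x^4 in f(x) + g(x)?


Addition of formal power series is termwise.
The coefficient of x^4 in f + g = 3 + 1
= 4

4


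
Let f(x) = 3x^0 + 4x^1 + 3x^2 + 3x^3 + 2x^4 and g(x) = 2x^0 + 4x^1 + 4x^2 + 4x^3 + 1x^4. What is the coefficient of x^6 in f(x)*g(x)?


Cauchy product at x^6:
3*1 + 3*4 + 2*4
= 23

23


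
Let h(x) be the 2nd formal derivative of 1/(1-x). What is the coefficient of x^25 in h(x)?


Differentiating 2 times: d^2/dx^2 [1/(1-x)] = 2!/(1-x)^3.
The expansion 1/(1-x)^3 = sum_{k>=0} C(k+2, 2) x^k, so the coefficient of x^n in 2!/(1-x)^3 is 2! * C(n+2, 2).
For n = 25: 2 * C(27, 2) = 2 * 351 = 702

702


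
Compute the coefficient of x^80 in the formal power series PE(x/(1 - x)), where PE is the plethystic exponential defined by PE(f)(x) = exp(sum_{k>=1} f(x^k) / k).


For f(x) = x/(1 - x) we have
sum_{k>=1} f(x^k) / k = sum_{k>=1} (1/k) * x^k / (1 - x^k) = sum_{k, m >= 1} x^(k m) / k,
which after exponentiating simplifies to
PE(x/(1 - x)) = prod_{k>=1} 1 / (1 - x^k).
This is the generating function for the partition function p(n), so the coefficient of x^80 is p(80).
Computing p(80) by dynamic programming over parts 1, 2, ..., 80: p(80) = 15796476.

15796476


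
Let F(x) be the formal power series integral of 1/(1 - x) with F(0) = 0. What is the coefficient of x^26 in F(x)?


1/(1 - x) = sum_{k>=0} x^k. Integrating termwise and using F(0) = 0 gives
F(x) = sum_{k>=0} x^(k+1) / (k+1) = sum_{m>=1} x^m / m = -ln(1 - x).
So the coefficient of x^26 is 1/26 = 1/26.

1/26


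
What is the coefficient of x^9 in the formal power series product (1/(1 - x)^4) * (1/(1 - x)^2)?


Combine the factors: (1/(1 - x)^4) * (1/(1 - x)^2) = 1/(1 - x)^6.
Then use 1/(1 - x)^r = sum_{k>=0} C(k + r - 1, r - 1) x^k with r = 6 and k = 9:
C(14, 5) = 2002.

2002


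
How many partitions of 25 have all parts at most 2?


Using the generating function (1-x)^(-1)(1-x^2)^(-1),
the coefficient of x^25 counts these restricted partitions.
Result = 13

13


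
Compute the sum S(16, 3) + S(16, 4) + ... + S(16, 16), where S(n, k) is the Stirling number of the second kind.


By definition, S(n, k) counts partitions of an n-set into exactly k nonempty blocks.
Computing row n = 16 for k = 3..16:
S(16, k): 7141686, 171798901, 1096190550, 2734926558, 3281882604, 2141764053, 820784250, 193754990, 28936908, 2757118, 165620, 6020, 120, 1
Sum = 10480109379.

10480109379


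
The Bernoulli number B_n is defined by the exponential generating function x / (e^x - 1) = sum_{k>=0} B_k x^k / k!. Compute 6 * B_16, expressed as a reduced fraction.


Bernoulli numbers can also be computed recursively via B_0 = 1 and sum_{j=0}^{m} C(m+1, j) B_j = 0 for m >= 1. Odd-index Bernoulli numbers vanish for k >= 3.
Computing B_16 = -3617/510, so 6 * B_16 = 6 * -3617/510 = -3617/85.

-3617/85


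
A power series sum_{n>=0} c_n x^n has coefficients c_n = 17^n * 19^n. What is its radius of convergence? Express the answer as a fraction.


By the root test (Cauchy-Hadamard), the radius is R = 1 / limsup_n |c_n|^(1/n).
Here |c_n|^(1/n) = (17^n * 19^n)^(1/n) = 17 * 19 = 323 for all n.
So R = 1/323 = 1/323.

1/323


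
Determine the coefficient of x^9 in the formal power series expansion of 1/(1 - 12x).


The geometric series identity gives 1/(1 - c x) = sum_{k>=0} c^k x^k, so the coefficient of x^k is c^k.
Here c = 12 and k = 9.
Computing: 12^9 = 5159780352

5159780352


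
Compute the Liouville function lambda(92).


The Liouville function is lambda(k) = (-1)^Omega(k), where Omega(k) counts the prime factors of k with multiplicity.
Factoring: 92 = 2 * 2 * 23, so Omega(92) = 3.
lambda(92) = (-1)^3 = -1.

-1


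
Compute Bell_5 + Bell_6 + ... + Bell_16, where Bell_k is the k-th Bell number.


Recall Bell_k counts set partitions of a k-set (with Bell_0 = 1 by convention).
Bell_5 through Bell_16: 52, 203, 877, 4140, 21147, 115975, 678570, 4213597, 27644437, 190899322, 1382958545, 10480142147
Sum = 52 + 203 + 877 + 4140 + 21147 + 115975 + 678570 + 4213597 + 27644437 + 190899322 + 1382958545 + 10480142147 = 12086679012.

12086679012


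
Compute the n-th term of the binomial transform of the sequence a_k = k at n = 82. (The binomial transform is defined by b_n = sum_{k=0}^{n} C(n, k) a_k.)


With a_k = k, b_n = sum_{k=0}^{n} C(n, k) k. Using k * C(n, k) = n * C(n-1, k-1) gives b_n = n * sum_{k>=1} C(n-1, k-1) = n * 2^(n-1).
For n = 82: 82 * 2^81 = 82 * 2417851639229258349412352 = 198263834416799184651812864.

198263834416799184651812864


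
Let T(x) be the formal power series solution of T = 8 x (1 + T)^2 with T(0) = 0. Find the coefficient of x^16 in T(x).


Apply the Lagrange inversion formula: if T = 8 x * phi(T) with phi(t) = (1 + t)^2, then [x^n] T = 8^n * (1/n) [t^(n-1)] phi(t)^n = 8^n * (1/n) [t^(n-1)] (1 + t)^(2n) = 8^n * (1/n) C(2n, n-1).
Using the identity C(2n, n-1) = C(2n, n) * n / (n+1), the unscaled factor equals C(2n, n) / (n+1) = C_n, the n-th Catalan number.
For n = 16: C_16 = C(32, 16) / 17 = 601080390/17 = 35357670.
With the 8^16 = 281474976710656 factor, the coefficient is 281474976710656 * 35357670 = 9952299339793060331520.

9952299339793060331520


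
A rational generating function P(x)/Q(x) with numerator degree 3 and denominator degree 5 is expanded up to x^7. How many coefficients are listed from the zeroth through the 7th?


Expanding up to x^7 gives the coefficients for x^0, x^1, ..., x^7.
That is 7 + 1 = 8 coefficients in total.

8


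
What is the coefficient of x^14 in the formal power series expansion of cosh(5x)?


The Maclaurin series is cosh(t) = sum_{m>=0} t^(2m) / (2m)!, so substituting t = 5x, only even powers of x are nonzero, with coefficient of x^(2m) equal to 5^(2m) / (2m)!.
For x^14 the coefficient is 5^14/14! = 6103515625/87178291200 = 244140625/3487131648.

244140625/3487131648


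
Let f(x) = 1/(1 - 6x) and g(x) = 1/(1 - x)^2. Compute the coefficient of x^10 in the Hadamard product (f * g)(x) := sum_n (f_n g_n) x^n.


f has coefficients f_k = 6^k. For g = 1/(1 - x)^2 the coefficient is g_k = C(k + 1, 1) = k + 1. The Hadamard coefficient is (f * g)_k = 6^k * (k + 1).
For k = 10: 6^10 * 11 = 60466176 * 11 = 665127936.

665127936


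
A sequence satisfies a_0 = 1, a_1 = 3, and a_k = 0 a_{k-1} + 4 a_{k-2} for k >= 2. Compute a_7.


The characteristic equation is t^2 - 0 t - 4 = 0, with roots r_1 = 2 and r_2 = -2 (so c_1 = r_1 + r_2, c_2 = -r_1 r_2 as required).
One can use the closed form a_n = A r_1^n + B r_2^n, but direct iteration is more reliable:
a_0 = 1, a_1 = 3, a_2 = 4, a_3 = 12, a_4 = 16, a_5 = 48, a_6 = 64, a_7 = 192.
So a_7 = 192.

192


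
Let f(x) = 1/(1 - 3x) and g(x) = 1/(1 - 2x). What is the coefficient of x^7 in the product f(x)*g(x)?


The coefficient of x^n in f*g is the Cauchy product: sum_{k=0}^{n} a^k * b^(n-k).
With a=3, b=2, n=7:
sum_{k=0}^{7} 3^k * 2^(7-k)
= 6305

6305


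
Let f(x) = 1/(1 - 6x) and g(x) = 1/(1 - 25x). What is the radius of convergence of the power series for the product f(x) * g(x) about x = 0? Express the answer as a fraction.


The radius of 1/(1 - 6x) is 1/6 (nearest singularity at x = 1/6), and the radius of 1/(1 - 25x) is 1/25.
The product f(x)*g(x) = 1/((1 - 6x)(1 - 25x)) has singularities at both 1/6 and 1/25, so its radius of convergence is the distance to the nearest one:
min(1/6, 1/25) = 1/25.

1/25


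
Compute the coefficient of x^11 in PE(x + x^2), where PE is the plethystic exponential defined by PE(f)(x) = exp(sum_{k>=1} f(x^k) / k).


With f(x) = x + x^2, the exponent is sum_{k>=1} (x^k + x^(2k)) / k = -ln(1 - x) - ln(1 - x^2). Exponentiating:
PE(x + x^2) = 1 / ((1 - x)(1 - x^2)).
This is the generating function for partitions of n into parts of size 1 or 2. The number of 2's can be any j in 0..5, and the rest are 1's, so
[x^11] = floor(11/2) + 1 = 6.

6


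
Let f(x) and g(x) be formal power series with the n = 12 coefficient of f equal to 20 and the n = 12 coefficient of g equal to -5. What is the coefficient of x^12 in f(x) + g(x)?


Addition of formal power series is termwise.
The coefficient of x^12 in f + g = 20 + -5
= 15

15


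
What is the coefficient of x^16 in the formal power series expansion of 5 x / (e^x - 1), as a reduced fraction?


The exponential generating function for Bernoulli numbers is
x / (e^x - 1) = sum_{k>=0} B_k x^k / k!.
So the coefficient of x^16 in 5 x / (e^x - 1) is 5 B_16 / 16!.
Computing: B_16 = -3617/510, 16! = 20922789888000, giving
5 * -3617/510 / 20922789888000 = -3617/2134124568576000.

-3617/2134124568576000


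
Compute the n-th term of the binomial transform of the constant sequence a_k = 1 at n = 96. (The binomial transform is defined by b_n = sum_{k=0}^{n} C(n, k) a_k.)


With a_k = 1 for all k, b_n = sum_{k=0}^{n} C(n, k) = 2^n by the binomial theorem.
For n = 96: 2^96 = 79228162514264337593543950336.

79228162514264337593543950336


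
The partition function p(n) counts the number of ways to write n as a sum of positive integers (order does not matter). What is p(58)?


Using the generating function prod_{k>=1} 1/(1-x^k), we compute p(58).
By dynamic programming over parts 1 through 58:
p(58) = 715220

715220


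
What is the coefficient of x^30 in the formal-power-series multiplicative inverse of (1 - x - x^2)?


Let the inverse be f(x) = sum_{k>=0} a_k x^k. From f(x) * (1 - x - x^2) = 1 and matching coefficients:
 x^0: a_0 = 1.
 x^1: a_1 - a_0 = 0, so a_1 = 1.
 x^k (k >= 2): a_k - a_{k-1} - a_{k-2} = 0, i.e. a_k = a_{k-1} + a_{k-2}.
This is the Fibonacci-type recurrence shifted so that a_0 = a_1 = 1.
Iterating: a_0=1, a_1=1, a_2=2, a_3=3, a_4=5, a_5=8, a_6=13, a_7=21, a_8=34, a_9=55, ...
a_30 = 1346269.

1346269


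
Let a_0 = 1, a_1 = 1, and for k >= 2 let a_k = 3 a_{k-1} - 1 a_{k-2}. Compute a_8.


Iterating the recurrence forward:
a_0 = 1
a_1 = 1
a_2 = 3*1 - 1*1 = 2
a_3 = 3*2 - 1*1 = 5
a_4 = 3*5 - 1*2 = 13
a_5 = 3*13 - 1*5 = 34
a_6 = 3*34 - 1*13 = 89
a_7 = 3*89 - 1*34 = 233
a_8 = 3*233 - 1*89 = 610
So a_8 = 610.

610


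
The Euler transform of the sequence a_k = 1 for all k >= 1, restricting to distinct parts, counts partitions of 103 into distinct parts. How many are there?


Partitions of 103 into distinct parts can be computed via generating function.
Product (1+x)(1+x^2)(1+x^3)...
The coefficient of x^103 = 570078

570078


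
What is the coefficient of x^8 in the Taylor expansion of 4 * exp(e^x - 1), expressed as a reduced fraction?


exp(e^x - 1) = sum_{k>=0} Bell_k x^k / k!, where Bell_k is the k-th Bell number.
So the coefficient of x^8 is 4 * Bell_8 / 8!.
Computing: Bell_8 = 4140 and 8! = 40320, giving
4 * 4140/40320 = 23/56.

23/56


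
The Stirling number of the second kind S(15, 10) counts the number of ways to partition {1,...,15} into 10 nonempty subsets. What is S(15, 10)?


Using the explicit formula S(n,k) = (1/k!) sum_{j=0}^{k} (-1)^(k-j) C(k,j) j^n:
S(15, 10) = 12662650
Equivalently, S(n,k) is n! times the coefficient of x^n in the EGF (e^x - 1)^k / k!.

12662650


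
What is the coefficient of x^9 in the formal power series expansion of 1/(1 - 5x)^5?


The general identity 1/(1 - c x)^r = sum_{k>=0} c^k C(k + r - 1, r - 1) x^k follows by substituting y = c x into 1/(1 - y)^r = sum_{k>=0} C(k + r - 1, r - 1) y^k.
For c = 5, r = 5, k = 9:
5^9 * C(13, 4) = 1953125 * 715 = 1396484375.

1396484375


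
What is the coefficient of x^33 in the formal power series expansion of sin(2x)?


The Maclaurin series is sin(t) = sum_{k>=0} (-1)^k t^(2k+1) / (2k+1)!, so substituting t = 2x, only odd powers of x are nonzero, with coefficient of x^(2k+1) equal to (-1)^k 2^(2k+1) / (2k+1)!.
Write 33 = 2*16 + 1, giving the coefficient (-1)^16 * 2^33 / 33! = 8589934592/8683317618811886495518194401280000000 = 4/4043484860477916195764296875.

4/4043484860477916195764296875


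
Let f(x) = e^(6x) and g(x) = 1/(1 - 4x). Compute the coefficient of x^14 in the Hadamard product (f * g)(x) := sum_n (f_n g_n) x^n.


Expanding: f_k = 6^k/k! (from e^(6x)) and g_k = 4^k (from 1/(1 - 4x)). So the Hadamard coefficient (f * g)_k = 6^k 4^k / k! = (24)^k / k!.
For k = 14: 24^14/14! = 21035720123168587776/87178291200 = 42268920643584/175175.

42268920643584/175175


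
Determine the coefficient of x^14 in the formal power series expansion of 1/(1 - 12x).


The geometric series identity gives 1/(1 - c x) = sum_{k>=0} c^k x^k, so the coefficient of x^k is c^k.
Here c = 12 and k = 14.
Computing: 12^14 = 1283918464548864

1283918464548864


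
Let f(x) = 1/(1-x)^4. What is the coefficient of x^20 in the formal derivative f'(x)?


Differentiate: d/dx [ 1/(1-x)^r ] = r / (1-x)^(r+1).
Here r = 4, so f'(x) = 4 / (1-x)^5.
The expansion of 1/(1-x)^(r+1) has coefficient of x^n equal to C(n+r, r).
So the coefficient of x^20 in f'(x) is
4 * C(24, 4) = 4 * 10626 = 42504

42504


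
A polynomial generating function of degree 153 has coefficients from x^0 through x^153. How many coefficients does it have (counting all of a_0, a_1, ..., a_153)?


A polynomial of degree 153 takes the form a_0 + a_1 x + ... + a_153 x^153.
The number of coefficients is 153 + 1 = 154.

154


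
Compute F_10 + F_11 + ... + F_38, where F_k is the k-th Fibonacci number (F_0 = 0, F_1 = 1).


Use the identity sum_{k=0}^{N} F_k = F_{N+2} - 1 (which follows from F_{k+2} - F_{k+1} = F_k). Then
sum_{k=10}^{38} F_k = (F_{40} - 1) - (F_{11} - 1) = F_{40} - F_{11}.
Computing: F_{40} = 102334155, F_{11} = 89, so
Sum = 102334155 - 89 = 102334066.

102334066


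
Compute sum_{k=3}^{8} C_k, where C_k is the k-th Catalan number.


C_3 through C_8: 5, 14, 42, 132, 429, 1430
Sum = 5 + 14 + 42 + 132 + 429 + 1430
= 2052

2052


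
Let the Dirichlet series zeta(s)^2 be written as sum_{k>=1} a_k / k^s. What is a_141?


The Dirichlet convolution of the constant function 1 with itself gives (1 * 1)(k) = sum_{d | k} 1 = d(k), the number of positive divisors of k.
Since zeta(s) = sum_{k>=1} 1/k^s, we have zeta(s)^2 = sum_{k>=1} d(k)/k^s, so a_k = d(k).
For k = 141: the divisors are 1, 3, 47, 141.
Count = 4.

4


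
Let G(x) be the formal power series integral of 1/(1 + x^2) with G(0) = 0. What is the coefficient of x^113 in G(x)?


1/(1 + x^2) = sum_{j>=0} (-1)^j x^(2j). Integrating termwise with G(0) = 0:
G(x) = sum_{j>=0} (-1)^j x^(2j+1) / (2j+1) = arctan(x).
Only odd powers are nonzero. For x^113 write 113 = 2*56 + 1, giving
(-1)^56 / 113 = 1/113 = 1/113.

1/113


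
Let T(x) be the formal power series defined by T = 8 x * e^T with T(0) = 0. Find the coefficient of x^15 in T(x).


Apply the Lagrange inversion formula: if T = 8 x * phi(T) with phi(t) = e^t, then
[x^n] T = 8^n * (1/n) [t^(n-1)] phi(t)^n = 8^n * (1/n) [t^(n-1)] e^(n t) = 8^n * (1/n) * n^(n-1) / (n-1)! = 8^n * n^(n-1) / n!.
When c = 1 this is the Cayley count of rooted labeled trees on n vertices, divided by n!.
For n = 15: 8^15 * 15^14 / 15! = 35184372088832 * 29192926025390625/1307674368000 = 5503765708800000000000/7007.

5503765708800000000000/7007


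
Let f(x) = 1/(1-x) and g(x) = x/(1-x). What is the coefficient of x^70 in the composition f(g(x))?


First simplify the composition: f(g(x)) = 1/(1 - x/(1-x)) = (1-x)/((1-x) - x) = (1-x)/(1-2x).
Now extract the coefficient. Write (1-x)/(1-2x) = 1/(1-2x) - x/(1-2x).
The coefficient of x^n in 1/(1-2x) is 2^n, and in x/(1-2x) is 2^(n-1) (for n >= 1).
So the coefficient of x^70 is 2^70 - 2^69 = 1180591620717411303424 - 590295810358705651712 = 590295810358705651712.

590295810358705651712


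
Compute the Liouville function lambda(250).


The Liouville function is lambda(k) = (-1)^Omega(k), where Omega(k) counts the prime factors of k with multiplicity.
Factoring: 250 = 2 * 5 * 5 * 5, so Omega(250) = 4.
lambda(250) = (-1)^4 = 1.

1


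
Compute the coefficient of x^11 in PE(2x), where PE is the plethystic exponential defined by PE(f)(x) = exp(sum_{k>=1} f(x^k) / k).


With f(x) = 2x, the exponent is sum_{k>=1} 2 x^k / k = 2 * (-ln(1 - x)). Exponentiating:
PE(2x) = exp(-2 ln(1 - x)) = 1/(1 - x)^2.
By the negative binomial expansion, [x^n] 1/(1 - x)^2 = C(n + 1, 1).
For n = 11: C(12, 1) = 12.

12


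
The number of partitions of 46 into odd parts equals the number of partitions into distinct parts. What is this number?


Computing partitions of 46 into odd parts (1, 3, 5, ...):
Using the generating function prod_{k>=0} 1/(1-x^(2k+1)),
the count is 2304

2304


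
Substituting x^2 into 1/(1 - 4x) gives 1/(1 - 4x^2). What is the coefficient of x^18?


The coefficient of x^(2m) in 1/(1 - 4x^2) is 4^m.
With n = 18 = 2*9, the coefficient is 4^9 = 262144.

262144


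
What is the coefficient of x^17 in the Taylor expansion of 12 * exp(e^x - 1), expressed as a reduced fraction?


exp(e^x - 1) = sum_{k>=0} Bell_k x^k / k!, where Bell_k is the k-th Bell number.
So the coefficient of x^17 is 12 * Bell_17 / 17!.
Computing: Bell_17 = 82864869804 and 17! = 355687428096000, giving
12 * 82864869804/355687428096000 = 255755771/91483392000.

255755771/91483392000


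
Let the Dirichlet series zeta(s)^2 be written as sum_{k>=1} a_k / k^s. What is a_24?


The Dirichlet convolution of the constant function 1 with itself gives (1 * 1)(k) = sum_{d | k} 1 = d(k), the number of positive divisors of k.
Since zeta(s) = sum_{k>=1} 1/k^s, we have zeta(s)^2 = sum_{k>=1} d(k)/k^s, so a_k = d(k).
For k = 24: the divisors are 1, 2, 3, 4, 6, 8, 12, 24.
Count = 8.

8


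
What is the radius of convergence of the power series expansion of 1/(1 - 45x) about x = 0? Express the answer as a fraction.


Expanding 1/(1 - 45x) = sum_{k>=0} 45^k x^k, the series converges when |45x| < 1, i.e., |x| < 1/45.
So the radius of convergence is 1/45 = 1/45.

1/45


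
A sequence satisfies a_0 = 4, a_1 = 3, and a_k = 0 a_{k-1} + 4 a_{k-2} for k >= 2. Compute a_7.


The characteristic equation is t^2 - 0 t - 4 = 0, with roots r_1 = 2 and r_2 = -2 (so c_1 = r_1 + r_2, c_2 = -r_1 r_2 as required).
One can use the closed form a_n = A r_1^n + B r_2^n, but direct iteration is more reliable:
a_0 = 4, a_1 = 3, a_2 = 16, a_3 = 12, a_4 = 64, a_5 = 48, a_6 = 256, a_7 = 192.
So a_7 = 192.

192
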